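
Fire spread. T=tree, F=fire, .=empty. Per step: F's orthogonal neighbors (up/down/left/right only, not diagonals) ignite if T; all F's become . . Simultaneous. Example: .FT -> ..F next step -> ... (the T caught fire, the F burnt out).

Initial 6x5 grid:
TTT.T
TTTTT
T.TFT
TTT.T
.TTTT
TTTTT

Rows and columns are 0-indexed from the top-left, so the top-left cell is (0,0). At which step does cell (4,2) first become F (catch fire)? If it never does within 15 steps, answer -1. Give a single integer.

Step 1: cell (4,2)='T' (+3 fires, +1 burnt)
Step 2: cell (4,2)='T' (+4 fires, +3 burnt)
Step 3: cell (4,2)='F' (+6 fires, +4 burnt)
  -> target ignites at step 3
Step 4: cell (4,2)='.' (+7 fires, +6 burnt)
Step 5: cell (4,2)='.' (+4 fires, +7 burnt)
Step 6: cell (4,2)='.' (+1 fires, +4 burnt)
Step 7: cell (4,2)='.' (+0 fires, +1 burnt)
  fire out at step 7

3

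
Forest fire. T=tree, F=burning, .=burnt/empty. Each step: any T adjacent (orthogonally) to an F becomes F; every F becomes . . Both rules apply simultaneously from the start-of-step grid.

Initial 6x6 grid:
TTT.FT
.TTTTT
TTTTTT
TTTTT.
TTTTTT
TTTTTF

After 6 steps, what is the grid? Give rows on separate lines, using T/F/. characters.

Step 1: 4 trees catch fire, 2 burn out
  TTT..F
  .TTTFT
  TTTTTT
  TTTTT.
  TTTTTF
  TTTTF.
Step 2: 5 trees catch fire, 4 burn out
  TTT...
  .TTF.F
  TTTTFT
  TTTTT.
  TTTTF.
  TTTF..
Step 3: 6 trees catch fire, 5 burn out
  TTT...
  .TF...
  TTTF.F
  TTTTF.
  TTTF..
  TTF...
Step 4: 6 trees catch fire, 6 burn out
  TTF...
  .F....
  TTF...
  TTTF..
  TTF...
  TF....
Step 5: 5 trees catch fire, 6 burn out
  TF....
  ......
  TF....
  TTF...
  TF....
  F.....
Step 6: 4 trees catch fire, 5 burn out
  F.....
  ......
  F.....
  TF....
  F.....
  ......

F.....
......
F.....
TF....
F.....
......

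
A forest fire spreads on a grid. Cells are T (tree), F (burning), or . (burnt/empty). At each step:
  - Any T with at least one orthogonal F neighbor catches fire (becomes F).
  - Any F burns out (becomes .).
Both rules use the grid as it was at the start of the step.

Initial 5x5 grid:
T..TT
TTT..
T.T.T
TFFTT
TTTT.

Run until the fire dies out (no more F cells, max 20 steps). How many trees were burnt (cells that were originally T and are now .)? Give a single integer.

Answer: 14

Derivation:
Step 1: +5 fires, +2 burnt (F count now 5)
Step 2: +5 fires, +5 burnt (F count now 5)
Step 3: +3 fires, +5 burnt (F count now 3)
Step 4: +1 fires, +3 burnt (F count now 1)
Step 5: +0 fires, +1 burnt (F count now 0)
Fire out after step 5
Initially T: 16, now '.': 23
Total burnt (originally-T cells now '.'): 14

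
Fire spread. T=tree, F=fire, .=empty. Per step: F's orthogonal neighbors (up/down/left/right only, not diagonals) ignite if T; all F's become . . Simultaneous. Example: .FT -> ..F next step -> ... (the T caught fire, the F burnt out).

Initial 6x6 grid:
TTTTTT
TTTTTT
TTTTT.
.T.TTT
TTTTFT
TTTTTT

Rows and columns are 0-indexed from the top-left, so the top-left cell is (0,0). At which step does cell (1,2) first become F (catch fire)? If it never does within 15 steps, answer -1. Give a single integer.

Step 1: cell (1,2)='T' (+4 fires, +1 burnt)
Step 2: cell (1,2)='T' (+6 fires, +4 burnt)
Step 3: cell (1,2)='T' (+4 fires, +6 burnt)
Step 4: cell (1,2)='T' (+7 fires, +4 burnt)
Step 5: cell (1,2)='F' (+5 fires, +7 burnt)
  -> target ignites at step 5
Step 6: cell (1,2)='.' (+3 fires, +5 burnt)
Step 7: cell (1,2)='.' (+2 fires, +3 burnt)
Step 8: cell (1,2)='.' (+1 fires, +2 burnt)
Step 9: cell (1,2)='.' (+0 fires, +1 burnt)
  fire out at step 9

5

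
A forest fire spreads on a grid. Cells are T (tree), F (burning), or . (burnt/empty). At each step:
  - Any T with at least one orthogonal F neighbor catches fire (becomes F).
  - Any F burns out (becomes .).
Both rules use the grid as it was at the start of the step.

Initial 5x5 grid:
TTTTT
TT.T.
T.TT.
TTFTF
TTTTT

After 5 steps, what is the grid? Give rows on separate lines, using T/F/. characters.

Step 1: 5 trees catch fire, 2 burn out
  TTTTT
  TT.T.
  T.FT.
  TF.F.
  TTFTF
Step 2: 4 trees catch fire, 5 burn out
  TTTTT
  TT.T.
  T..F.
  F....
  TF.F.
Step 3: 3 trees catch fire, 4 burn out
  TTTTT
  TT.F.
  F....
  .....
  F....
Step 4: 2 trees catch fire, 3 burn out
  TTTFT
  FT...
  .....
  .....
  .....
Step 5: 4 trees catch fire, 2 burn out
  FTF.F
  .F...
  .....
  .....
  .....

FTF.F
.F...
.....
.....
.....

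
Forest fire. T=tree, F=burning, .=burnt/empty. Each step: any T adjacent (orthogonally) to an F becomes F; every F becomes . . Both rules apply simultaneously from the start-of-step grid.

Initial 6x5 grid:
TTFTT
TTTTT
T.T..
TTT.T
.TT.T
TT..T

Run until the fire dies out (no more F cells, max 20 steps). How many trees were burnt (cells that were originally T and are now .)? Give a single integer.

Step 1: +3 fires, +1 burnt (F count now 3)
Step 2: +5 fires, +3 burnt (F count now 5)
Step 3: +3 fires, +5 burnt (F count now 3)
Step 4: +3 fires, +3 burnt (F count now 3)
Step 5: +2 fires, +3 burnt (F count now 2)
Step 6: +1 fires, +2 burnt (F count now 1)
Step 7: +1 fires, +1 burnt (F count now 1)
Step 8: +0 fires, +1 burnt (F count now 0)
Fire out after step 8
Initially T: 21, now '.': 27
Total burnt (originally-T cells now '.'): 18

Answer: 18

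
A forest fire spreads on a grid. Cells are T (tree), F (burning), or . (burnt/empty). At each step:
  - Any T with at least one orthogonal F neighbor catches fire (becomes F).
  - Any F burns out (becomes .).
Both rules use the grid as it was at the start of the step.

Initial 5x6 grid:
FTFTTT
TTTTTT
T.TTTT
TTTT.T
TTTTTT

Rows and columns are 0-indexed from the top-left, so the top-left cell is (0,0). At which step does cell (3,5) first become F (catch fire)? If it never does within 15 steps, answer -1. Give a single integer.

Step 1: cell (3,5)='T' (+4 fires, +2 burnt)
Step 2: cell (3,5)='T' (+5 fires, +4 burnt)
Step 3: cell (3,5)='T' (+5 fires, +5 burnt)
Step 4: cell (3,5)='T' (+6 fires, +5 burnt)
Step 5: cell (3,5)='T' (+3 fires, +6 burnt)
Step 6: cell (3,5)='F' (+2 fires, +3 burnt)
  -> target ignites at step 6
Step 7: cell (3,5)='.' (+1 fires, +2 burnt)
Step 8: cell (3,5)='.' (+0 fires, +1 burnt)
  fire out at step 8

6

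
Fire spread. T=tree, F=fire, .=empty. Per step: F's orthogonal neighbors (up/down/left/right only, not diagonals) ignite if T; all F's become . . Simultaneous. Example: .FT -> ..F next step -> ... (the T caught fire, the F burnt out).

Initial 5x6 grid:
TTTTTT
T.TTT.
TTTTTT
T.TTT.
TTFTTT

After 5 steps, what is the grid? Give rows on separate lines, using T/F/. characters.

Step 1: 3 trees catch fire, 1 burn out
  TTTTTT
  T.TTT.
  TTTTTT
  T.FTT.
  TF.FTT
Step 2: 4 trees catch fire, 3 burn out
  TTTTTT
  T.TTT.
  TTFTTT
  T..FT.
  F...FT
Step 3: 6 trees catch fire, 4 burn out
  TTTTTT
  T.FTT.
  TF.FTT
  F...F.
  .....F
Step 4: 4 trees catch fire, 6 burn out
  TTFTTT
  T..FT.
  F...FT
  ......
  ......
Step 5: 5 trees catch fire, 4 burn out
  TF.FTT
  F...F.
  .....F
  ......
  ......

TF.FTT
F...F.
.....F
......
......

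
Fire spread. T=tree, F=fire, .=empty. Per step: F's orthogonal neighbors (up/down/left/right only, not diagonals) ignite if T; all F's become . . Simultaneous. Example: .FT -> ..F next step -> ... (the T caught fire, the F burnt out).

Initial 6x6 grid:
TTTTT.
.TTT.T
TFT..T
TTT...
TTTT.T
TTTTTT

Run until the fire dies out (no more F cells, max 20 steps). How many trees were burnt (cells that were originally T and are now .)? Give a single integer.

Step 1: +4 fires, +1 burnt (F count now 4)
Step 2: +5 fires, +4 burnt (F count now 5)
Step 3: +6 fires, +5 burnt (F count now 6)
Step 4: +4 fires, +6 burnt (F count now 4)
Step 5: +2 fires, +4 burnt (F count now 2)
Step 6: +1 fires, +2 burnt (F count now 1)
Step 7: +1 fires, +1 burnt (F count now 1)
Step 8: +1 fires, +1 burnt (F count now 1)
Step 9: +0 fires, +1 burnt (F count now 0)
Fire out after step 9
Initially T: 26, now '.': 34
Total burnt (originally-T cells now '.'): 24

Answer: 24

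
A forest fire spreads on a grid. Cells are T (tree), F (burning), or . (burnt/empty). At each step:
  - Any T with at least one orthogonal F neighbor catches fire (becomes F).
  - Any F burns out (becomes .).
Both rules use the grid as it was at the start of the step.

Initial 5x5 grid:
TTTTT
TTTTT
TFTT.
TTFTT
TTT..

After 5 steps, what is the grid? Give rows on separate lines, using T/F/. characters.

Step 1: 6 trees catch fire, 2 burn out
  TTTTT
  TFTTT
  F.FT.
  TF.FT
  TTF..
Step 2: 7 trees catch fire, 6 burn out
  TFTTT
  F.FTT
  ...F.
  F...F
  TF...
Step 3: 4 trees catch fire, 7 burn out
  F.FTT
  ...FT
  .....
  .....
  F....
Step 4: 2 trees catch fire, 4 burn out
  ...FT
  ....F
  .....
  .....
  .....
Step 5: 1 trees catch fire, 2 burn out
  ....F
  .....
  .....
  .....
  .....

....F
.....
.....
.....
.....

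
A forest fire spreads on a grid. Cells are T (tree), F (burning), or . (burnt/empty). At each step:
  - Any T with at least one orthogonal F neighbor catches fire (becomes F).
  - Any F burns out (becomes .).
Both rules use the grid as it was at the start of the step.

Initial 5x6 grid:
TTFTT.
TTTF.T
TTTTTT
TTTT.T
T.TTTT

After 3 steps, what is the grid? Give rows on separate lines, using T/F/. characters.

Step 1: 4 trees catch fire, 2 burn out
  TF.FT.
  TTF..T
  TTTFTT
  TTTT.T
  T.TTTT
Step 2: 6 trees catch fire, 4 burn out
  F...F.
  TF...T
  TTF.FT
  TTTF.T
  T.TTTT
Step 3: 5 trees catch fire, 6 burn out
  ......
  F....T
  TF...F
  TTF..T
  T.TFTT

......
F....T
TF...F
TTF..T
T.TFTT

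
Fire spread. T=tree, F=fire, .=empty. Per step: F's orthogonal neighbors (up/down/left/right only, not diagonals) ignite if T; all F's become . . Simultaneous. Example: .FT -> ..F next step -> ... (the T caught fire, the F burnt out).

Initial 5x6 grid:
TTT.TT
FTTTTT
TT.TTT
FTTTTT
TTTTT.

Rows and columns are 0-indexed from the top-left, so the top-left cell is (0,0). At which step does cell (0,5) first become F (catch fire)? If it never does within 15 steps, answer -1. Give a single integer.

Step 1: cell (0,5)='T' (+5 fires, +2 burnt)
Step 2: cell (0,5)='T' (+5 fires, +5 burnt)
Step 3: cell (0,5)='T' (+4 fires, +5 burnt)
Step 4: cell (0,5)='T' (+4 fires, +4 burnt)
Step 5: cell (0,5)='T' (+5 fires, +4 burnt)
Step 6: cell (0,5)='F' (+2 fires, +5 burnt)
  -> target ignites at step 6
Step 7: cell (0,5)='.' (+0 fires, +2 burnt)
  fire out at step 7

6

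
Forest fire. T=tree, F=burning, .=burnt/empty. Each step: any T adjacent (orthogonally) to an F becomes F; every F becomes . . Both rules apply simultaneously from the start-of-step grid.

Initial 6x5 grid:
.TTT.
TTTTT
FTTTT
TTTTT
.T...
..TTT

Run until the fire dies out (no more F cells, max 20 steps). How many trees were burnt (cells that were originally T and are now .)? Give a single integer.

Answer: 18

Derivation:
Step 1: +3 fires, +1 burnt (F count now 3)
Step 2: +3 fires, +3 burnt (F count now 3)
Step 3: +5 fires, +3 burnt (F count now 5)
Step 4: +4 fires, +5 burnt (F count now 4)
Step 5: +3 fires, +4 burnt (F count now 3)
Step 6: +0 fires, +3 burnt (F count now 0)
Fire out after step 6
Initially T: 21, now '.': 27
Total burnt (originally-T cells now '.'): 18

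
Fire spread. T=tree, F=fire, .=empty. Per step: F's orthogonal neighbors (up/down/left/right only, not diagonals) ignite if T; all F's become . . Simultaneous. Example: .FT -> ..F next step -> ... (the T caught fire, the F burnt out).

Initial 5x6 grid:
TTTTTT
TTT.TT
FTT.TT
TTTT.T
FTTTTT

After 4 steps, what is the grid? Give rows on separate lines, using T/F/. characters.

Step 1: 4 trees catch fire, 2 burn out
  TTTTTT
  FTT.TT
  .FT.TT
  FTTT.T
  .FTTTT
Step 2: 5 trees catch fire, 4 burn out
  FTTTTT
  .FT.TT
  ..F.TT
  .FTT.T
  ..FTTT
Step 3: 4 trees catch fire, 5 burn out
  .FTTTT
  ..F.TT
  ....TT
  ..FT.T
  ...FTT
Step 4: 3 trees catch fire, 4 burn out
  ..FTTT
  ....TT
  ....TT
  ...F.T
  ....FT

..FTTT
....TT
....TT
...F.T
....FT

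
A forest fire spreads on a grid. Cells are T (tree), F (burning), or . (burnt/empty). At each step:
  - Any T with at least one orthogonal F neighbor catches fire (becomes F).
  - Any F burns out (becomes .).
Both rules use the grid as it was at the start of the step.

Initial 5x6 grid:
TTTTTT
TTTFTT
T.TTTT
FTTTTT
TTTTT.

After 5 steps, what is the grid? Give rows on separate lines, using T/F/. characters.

Step 1: 7 trees catch fire, 2 burn out
  TTTFTT
  TTF.FT
  F.TFTT
  .FTTTT
  FTTTT.
Step 2: 10 trees catch fire, 7 burn out
  TTF.FT
  FF...F
  ..F.FT
  ..FFTT
  .FTTT.
Step 3: 7 trees catch fire, 10 burn out
  FF...F
  ......
  .....F
  ....FT
  ..FFT.
Step 4: 2 trees catch fire, 7 burn out
  ......
  ......
  ......
  .....F
  ....F.
Step 5: 0 trees catch fire, 2 burn out
  ......
  ......
  ......
  ......
  ......

......
......
......
......
......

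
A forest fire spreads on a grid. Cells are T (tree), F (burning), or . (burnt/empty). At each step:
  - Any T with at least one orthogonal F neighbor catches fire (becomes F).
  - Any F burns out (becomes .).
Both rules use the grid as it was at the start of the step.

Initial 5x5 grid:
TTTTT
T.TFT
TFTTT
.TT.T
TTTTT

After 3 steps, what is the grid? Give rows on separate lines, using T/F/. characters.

Step 1: 7 trees catch fire, 2 burn out
  TTTFT
  T.F.F
  F.FFT
  .FT.T
  TTTTT
Step 2: 6 trees catch fire, 7 burn out
  TTF.F
  F....
  ....F
  ..F.T
  TFTTT
Step 3: 5 trees catch fire, 6 burn out
  FF...
  .....
  .....
  ....F
  F.FTT

FF...
.....
.....
....F
F.FTT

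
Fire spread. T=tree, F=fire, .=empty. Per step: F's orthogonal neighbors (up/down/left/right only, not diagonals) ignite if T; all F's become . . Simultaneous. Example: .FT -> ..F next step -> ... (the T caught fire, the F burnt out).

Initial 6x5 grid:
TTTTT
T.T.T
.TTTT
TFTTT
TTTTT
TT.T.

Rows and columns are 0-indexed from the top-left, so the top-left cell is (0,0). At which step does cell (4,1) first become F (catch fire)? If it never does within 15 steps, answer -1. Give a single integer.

Step 1: cell (4,1)='F' (+4 fires, +1 burnt)
  -> target ignites at step 1
Step 2: cell (4,1)='.' (+5 fires, +4 burnt)
Step 3: cell (4,1)='.' (+5 fires, +5 burnt)
Step 4: cell (4,1)='.' (+4 fires, +5 burnt)
Step 5: cell (4,1)='.' (+3 fires, +4 burnt)
Step 6: cell (4,1)='.' (+2 fires, +3 burnt)
Step 7: cell (4,1)='.' (+1 fires, +2 burnt)
Step 8: cell (4,1)='.' (+0 fires, +1 burnt)
  fire out at step 8

1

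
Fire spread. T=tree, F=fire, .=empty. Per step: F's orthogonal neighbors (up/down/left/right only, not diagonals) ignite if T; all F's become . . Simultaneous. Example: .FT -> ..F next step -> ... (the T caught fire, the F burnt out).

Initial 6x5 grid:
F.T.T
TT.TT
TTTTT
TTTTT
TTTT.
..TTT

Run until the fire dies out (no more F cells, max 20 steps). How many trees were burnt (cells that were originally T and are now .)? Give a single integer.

Answer: 22

Derivation:
Step 1: +1 fires, +1 burnt (F count now 1)
Step 2: +2 fires, +1 burnt (F count now 2)
Step 3: +2 fires, +2 burnt (F count now 2)
Step 4: +3 fires, +2 burnt (F count now 3)
Step 5: +3 fires, +3 burnt (F count now 3)
Step 6: +4 fires, +3 burnt (F count now 4)
Step 7: +4 fires, +4 burnt (F count now 4)
Step 8: +2 fires, +4 burnt (F count now 2)
Step 9: +1 fires, +2 burnt (F count now 1)
Step 10: +0 fires, +1 burnt (F count now 0)
Fire out after step 10
Initially T: 23, now '.': 29
Total burnt (originally-T cells now '.'): 22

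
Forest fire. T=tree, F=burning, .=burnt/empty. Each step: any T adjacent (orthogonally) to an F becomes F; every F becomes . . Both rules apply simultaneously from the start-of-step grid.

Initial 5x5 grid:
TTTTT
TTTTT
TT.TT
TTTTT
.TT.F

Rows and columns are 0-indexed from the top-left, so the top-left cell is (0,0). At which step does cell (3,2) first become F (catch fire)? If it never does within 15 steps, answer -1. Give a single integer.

Step 1: cell (3,2)='T' (+1 fires, +1 burnt)
Step 2: cell (3,2)='T' (+2 fires, +1 burnt)
Step 3: cell (3,2)='F' (+3 fires, +2 burnt)
  -> target ignites at step 3
Step 4: cell (3,2)='.' (+4 fires, +3 burnt)
Step 5: cell (3,2)='.' (+5 fires, +4 burnt)
Step 6: cell (3,2)='.' (+3 fires, +5 burnt)
Step 7: cell (3,2)='.' (+2 fires, +3 burnt)
Step 8: cell (3,2)='.' (+1 fires, +2 burnt)
Step 9: cell (3,2)='.' (+0 fires, +1 burnt)
  fire out at step 9

3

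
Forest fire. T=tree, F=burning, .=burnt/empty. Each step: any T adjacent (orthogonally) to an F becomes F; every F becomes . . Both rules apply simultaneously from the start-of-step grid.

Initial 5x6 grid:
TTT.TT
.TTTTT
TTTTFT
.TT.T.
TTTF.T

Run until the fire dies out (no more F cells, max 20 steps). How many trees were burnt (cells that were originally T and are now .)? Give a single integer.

Step 1: +5 fires, +2 burnt (F count now 5)
Step 2: +6 fires, +5 burnt (F count now 6)
Step 3: +5 fires, +6 burnt (F count now 5)
Step 4: +3 fires, +5 burnt (F count now 3)
Step 5: +1 fires, +3 burnt (F count now 1)
Step 6: +1 fires, +1 burnt (F count now 1)
Step 7: +0 fires, +1 burnt (F count now 0)
Fire out after step 7
Initially T: 22, now '.': 29
Total burnt (originally-T cells now '.'): 21

Answer: 21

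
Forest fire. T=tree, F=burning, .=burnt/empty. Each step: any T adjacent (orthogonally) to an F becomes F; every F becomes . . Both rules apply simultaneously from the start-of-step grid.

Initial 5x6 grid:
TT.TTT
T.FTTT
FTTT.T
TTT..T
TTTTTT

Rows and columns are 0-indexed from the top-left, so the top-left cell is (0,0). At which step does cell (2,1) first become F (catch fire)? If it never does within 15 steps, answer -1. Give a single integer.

Step 1: cell (2,1)='F' (+5 fires, +2 burnt)
  -> target ignites at step 1
Step 2: cell (2,1)='.' (+7 fires, +5 burnt)
Step 3: cell (2,1)='.' (+5 fires, +7 burnt)
Step 4: cell (2,1)='.' (+3 fires, +5 burnt)
Step 5: cell (2,1)='.' (+2 fires, +3 burnt)
Step 6: cell (2,1)='.' (+1 fires, +2 burnt)
Step 7: cell (2,1)='.' (+0 fires, +1 burnt)
  fire out at step 7

1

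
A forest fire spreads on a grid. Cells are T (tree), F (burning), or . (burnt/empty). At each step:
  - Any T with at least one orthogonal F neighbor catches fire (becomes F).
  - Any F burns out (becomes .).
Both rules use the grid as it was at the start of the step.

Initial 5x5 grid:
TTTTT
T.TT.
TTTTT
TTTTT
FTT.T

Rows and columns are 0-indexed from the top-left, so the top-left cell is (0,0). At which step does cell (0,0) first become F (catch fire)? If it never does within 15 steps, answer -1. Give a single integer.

Step 1: cell (0,0)='T' (+2 fires, +1 burnt)
Step 2: cell (0,0)='T' (+3 fires, +2 burnt)
Step 3: cell (0,0)='T' (+3 fires, +3 burnt)
Step 4: cell (0,0)='F' (+3 fires, +3 burnt)
  -> target ignites at step 4
Step 5: cell (0,0)='.' (+4 fires, +3 burnt)
Step 6: cell (0,0)='.' (+4 fires, +4 burnt)
Step 7: cell (0,0)='.' (+1 fires, +4 burnt)
Step 8: cell (0,0)='.' (+1 fires, +1 burnt)
Step 9: cell (0,0)='.' (+0 fires, +1 burnt)
  fire out at step 9

4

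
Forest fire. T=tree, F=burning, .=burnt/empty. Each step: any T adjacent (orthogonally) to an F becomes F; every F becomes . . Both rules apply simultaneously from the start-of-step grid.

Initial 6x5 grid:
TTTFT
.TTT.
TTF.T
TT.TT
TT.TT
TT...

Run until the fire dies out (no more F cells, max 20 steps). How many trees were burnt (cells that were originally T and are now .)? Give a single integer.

Answer: 15

Derivation:
Step 1: +5 fires, +2 burnt (F count now 5)
Step 2: +4 fires, +5 burnt (F count now 4)
Step 3: +3 fires, +4 burnt (F count now 3)
Step 4: +2 fires, +3 burnt (F count now 2)
Step 5: +1 fires, +2 burnt (F count now 1)
Step 6: +0 fires, +1 burnt (F count now 0)
Fire out after step 6
Initially T: 20, now '.': 25
Total burnt (originally-T cells now '.'): 15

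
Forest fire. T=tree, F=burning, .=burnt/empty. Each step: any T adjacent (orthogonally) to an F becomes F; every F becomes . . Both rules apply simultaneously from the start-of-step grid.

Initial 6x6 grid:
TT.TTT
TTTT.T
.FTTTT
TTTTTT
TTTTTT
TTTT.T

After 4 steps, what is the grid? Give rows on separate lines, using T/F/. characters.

Step 1: 3 trees catch fire, 1 burn out
  TT.TTT
  TFTT.T
  ..FTTT
  TFTTTT
  TTTTTT
  TTTT.T
Step 2: 7 trees catch fire, 3 burn out
  TF.TTT
  F.FT.T
  ...FTT
  F.FTTT
  TFTTTT
  TTTT.T
Step 3: 7 trees catch fire, 7 burn out
  F..TTT
  ...F.T
  ....FT
  ...FTT
  F.FTTT
  TFTT.T
Step 4: 6 trees catch fire, 7 burn out
  ...FTT
  .....T
  .....F
  ....FT
  ...FTT
  F.FT.T

...FTT
.....T
.....F
....FT
...FTT
F.FT.T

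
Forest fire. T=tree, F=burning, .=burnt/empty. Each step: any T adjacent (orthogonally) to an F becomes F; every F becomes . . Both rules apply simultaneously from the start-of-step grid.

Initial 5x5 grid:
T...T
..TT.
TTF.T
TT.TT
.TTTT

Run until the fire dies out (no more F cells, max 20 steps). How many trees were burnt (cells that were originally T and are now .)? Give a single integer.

Answer: 13

Derivation:
Step 1: +2 fires, +1 burnt (F count now 2)
Step 2: +3 fires, +2 burnt (F count now 3)
Step 3: +2 fires, +3 burnt (F count now 2)
Step 4: +1 fires, +2 burnt (F count now 1)
Step 5: +1 fires, +1 burnt (F count now 1)
Step 6: +2 fires, +1 burnt (F count now 2)
Step 7: +1 fires, +2 burnt (F count now 1)
Step 8: +1 fires, +1 burnt (F count now 1)
Step 9: +0 fires, +1 burnt (F count now 0)
Fire out after step 9
Initially T: 15, now '.': 23
Total burnt (originally-T cells now '.'): 13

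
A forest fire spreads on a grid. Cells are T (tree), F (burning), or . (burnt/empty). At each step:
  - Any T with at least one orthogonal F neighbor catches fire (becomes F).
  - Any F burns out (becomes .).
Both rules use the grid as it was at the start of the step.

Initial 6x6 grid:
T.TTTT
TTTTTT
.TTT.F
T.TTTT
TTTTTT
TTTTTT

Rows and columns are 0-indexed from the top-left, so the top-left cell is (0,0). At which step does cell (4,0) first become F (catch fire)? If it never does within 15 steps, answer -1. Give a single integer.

Step 1: cell (4,0)='T' (+2 fires, +1 burnt)
Step 2: cell (4,0)='T' (+4 fires, +2 burnt)
Step 3: cell (4,0)='T' (+5 fires, +4 burnt)
Step 4: cell (4,0)='T' (+6 fires, +5 burnt)
Step 5: cell (4,0)='T' (+5 fires, +6 burnt)
Step 6: cell (4,0)='T' (+4 fires, +5 burnt)
Step 7: cell (4,0)='F' (+3 fires, +4 burnt)
  -> target ignites at step 7
Step 8: cell (4,0)='.' (+2 fires, +3 burnt)
Step 9: cell (4,0)='.' (+0 fires, +2 burnt)
  fire out at step 9

7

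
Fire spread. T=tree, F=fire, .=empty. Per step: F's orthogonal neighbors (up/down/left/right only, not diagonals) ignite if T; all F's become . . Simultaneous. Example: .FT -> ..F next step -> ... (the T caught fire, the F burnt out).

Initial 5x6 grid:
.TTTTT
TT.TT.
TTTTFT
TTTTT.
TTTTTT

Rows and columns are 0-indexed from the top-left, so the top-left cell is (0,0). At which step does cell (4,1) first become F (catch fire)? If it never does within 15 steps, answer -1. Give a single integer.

Step 1: cell (4,1)='T' (+4 fires, +1 burnt)
Step 2: cell (4,1)='T' (+5 fires, +4 burnt)
Step 3: cell (4,1)='T' (+6 fires, +5 burnt)
Step 4: cell (4,1)='T' (+5 fires, +6 burnt)
Step 5: cell (4,1)='F' (+4 fires, +5 burnt)
  -> target ignites at step 5
Step 6: cell (4,1)='.' (+1 fires, +4 burnt)
Step 7: cell (4,1)='.' (+0 fires, +1 burnt)
  fire out at step 7

5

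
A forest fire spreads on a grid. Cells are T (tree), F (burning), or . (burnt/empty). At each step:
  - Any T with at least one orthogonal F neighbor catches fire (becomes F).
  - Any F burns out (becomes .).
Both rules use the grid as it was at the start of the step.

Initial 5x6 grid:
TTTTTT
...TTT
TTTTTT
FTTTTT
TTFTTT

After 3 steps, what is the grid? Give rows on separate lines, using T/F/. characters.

Step 1: 6 trees catch fire, 2 burn out
  TTTTTT
  ...TTT
  FTTTTT
  .FFTTT
  FF.FTT
Step 2: 4 trees catch fire, 6 burn out
  TTTTTT
  ...TTT
  .FFTTT
  ...FTT
  ....FT
Step 3: 3 trees catch fire, 4 burn out
  TTTTTT
  ...TTT
  ...FTT
  ....FT
  .....F

TTTTTT
...TTT
...FTT
....FT
.....F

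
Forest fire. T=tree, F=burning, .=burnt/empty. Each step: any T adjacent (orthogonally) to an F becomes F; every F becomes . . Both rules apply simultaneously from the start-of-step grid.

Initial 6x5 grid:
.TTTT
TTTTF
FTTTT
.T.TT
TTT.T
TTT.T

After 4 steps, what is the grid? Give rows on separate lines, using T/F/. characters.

Step 1: 5 trees catch fire, 2 burn out
  .TTTF
  FTTF.
  .FTTF
  .T.TT
  TTT.T
  TTT.T
Step 2: 7 trees catch fire, 5 burn out
  .TTF.
  .FF..
  ..FF.
  .F.TF
  TTT.T
  TTT.T
Step 3: 5 trees catch fire, 7 burn out
  .FF..
  .....
  .....
  ...F.
  TFT.F
  TTT.T
Step 4: 4 trees catch fire, 5 burn out
  .....
  .....
  .....
  .....
  F.F..
  TFT.F

.....
.....
.....
.....
F.F..
TFT.F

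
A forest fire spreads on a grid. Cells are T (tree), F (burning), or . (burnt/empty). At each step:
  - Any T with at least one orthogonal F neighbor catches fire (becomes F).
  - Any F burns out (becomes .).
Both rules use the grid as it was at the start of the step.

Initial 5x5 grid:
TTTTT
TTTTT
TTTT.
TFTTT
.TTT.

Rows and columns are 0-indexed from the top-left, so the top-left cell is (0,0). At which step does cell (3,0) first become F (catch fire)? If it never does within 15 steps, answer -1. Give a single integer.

Step 1: cell (3,0)='F' (+4 fires, +1 burnt)
  -> target ignites at step 1
Step 2: cell (3,0)='.' (+5 fires, +4 burnt)
Step 3: cell (3,0)='.' (+6 fires, +5 burnt)
Step 4: cell (3,0)='.' (+3 fires, +6 burnt)
Step 5: cell (3,0)='.' (+2 fires, +3 burnt)
Step 6: cell (3,0)='.' (+1 fires, +2 burnt)
Step 7: cell (3,0)='.' (+0 fires, +1 burnt)
  fire out at step 7

1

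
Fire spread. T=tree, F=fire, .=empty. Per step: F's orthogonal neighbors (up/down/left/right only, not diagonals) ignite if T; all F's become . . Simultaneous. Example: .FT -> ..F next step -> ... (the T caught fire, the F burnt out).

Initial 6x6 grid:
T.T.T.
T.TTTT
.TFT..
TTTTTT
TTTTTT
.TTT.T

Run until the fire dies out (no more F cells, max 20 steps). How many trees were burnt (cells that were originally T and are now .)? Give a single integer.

Answer: 24

Derivation:
Step 1: +4 fires, +1 burnt (F count now 4)
Step 2: +5 fires, +4 burnt (F count now 5)
Step 3: +6 fires, +5 burnt (F count now 6)
Step 4: +7 fires, +6 burnt (F count now 7)
Step 5: +1 fires, +7 burnt (F count now 1)
Step 6: +1 fires, +1 burnt (F count now 1)
Step 7: +0 fires, +1 burnt (F count now 0)
Fire out after step 7
Initially T: 26, now '.': 34
Total burnt (originally-T cells now '.'): 24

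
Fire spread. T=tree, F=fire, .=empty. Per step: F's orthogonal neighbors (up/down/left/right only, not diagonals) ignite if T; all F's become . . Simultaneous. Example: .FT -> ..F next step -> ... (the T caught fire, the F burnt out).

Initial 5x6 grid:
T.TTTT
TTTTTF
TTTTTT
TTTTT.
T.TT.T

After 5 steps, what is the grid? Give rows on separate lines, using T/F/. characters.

Step 1: 3 trees catch fire, 1 burn out
  T.TTTF
  TTTTF.
  TTTTTF
  TTTTT.
  T.TT.T
Step 2: 3 trees catch fire, 3 burn out
  T.TTF.
  TTTF..
  TTTTF.
  TTTTT.
  T.TT.T
Step 3: 4 trees catch fire, 3 burn out
  T.TF..
  TTF...
  TTTF..
  TTTTF.
  T.TT.T
Step 4: 4 trees catch fire, 4 burn out
  T.F...
  TF....
  TTF...
  TTTF..
  T.TT.T
Step 5: 4 trees catch fire, 4 burn out
  T.....
  F.....
  TF....
  TTF...
  T.TF.T

T.....
F.....
TF....
TTF...
T.TF.T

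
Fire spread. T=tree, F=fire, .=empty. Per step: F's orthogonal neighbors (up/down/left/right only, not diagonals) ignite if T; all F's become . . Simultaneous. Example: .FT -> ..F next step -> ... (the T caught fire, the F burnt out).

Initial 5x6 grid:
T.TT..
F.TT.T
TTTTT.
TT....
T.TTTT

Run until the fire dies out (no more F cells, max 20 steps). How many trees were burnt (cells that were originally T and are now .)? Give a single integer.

Answer: 13

Derivation:
Step 1: +2 fires, +1 burnt (F count now 2)
Step 2: +2 fires, +2 burnt (F count now 2)
Step 3: +3 fires, +2 burnt (F count now 3)
Step 4: +2 fires, +3 burnt (F count now 2)
Step 5: +3 fires, +2 burnt (F count now 3)
Step 6: +1 fires, +3 burnt (F count now 1)
Step 7: +0 fires, +1 burnt (F count now 0)
Fire out after step 7
Initially T: 18, now '.': 25
Total burnt (originally-T cells now '.'): 13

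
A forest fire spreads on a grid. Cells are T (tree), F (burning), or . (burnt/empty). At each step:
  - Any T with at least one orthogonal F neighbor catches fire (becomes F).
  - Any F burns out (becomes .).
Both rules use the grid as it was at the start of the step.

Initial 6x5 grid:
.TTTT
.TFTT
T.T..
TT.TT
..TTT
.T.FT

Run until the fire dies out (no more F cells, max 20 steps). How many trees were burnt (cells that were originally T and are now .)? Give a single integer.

Step 1: +6 fires, +2 burnt (F count now 6)
Step 2: +6 fires, +6 burnt (F count now 6)
Step 3: +2 fires, +6 burnt (F count now 2)
Step 4: +0 fires, +2 burnt (F count now 0)
Fire out after step 4
Initially T: 18, now '.': 26
Total burnt (originally-T cells now '.'): 14

Answer: 14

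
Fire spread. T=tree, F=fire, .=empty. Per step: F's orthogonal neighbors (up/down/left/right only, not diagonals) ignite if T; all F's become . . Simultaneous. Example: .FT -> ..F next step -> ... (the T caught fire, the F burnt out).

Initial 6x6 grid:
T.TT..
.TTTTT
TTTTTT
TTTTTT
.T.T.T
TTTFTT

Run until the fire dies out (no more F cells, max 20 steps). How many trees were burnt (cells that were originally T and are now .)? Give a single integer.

Answer: 27

Derivation:
Step 1: +3 fires, +1 burnt (F count now 3)
Step 2: +3 fires, +3 burnt (F count now 3)
Step 3: +6 fires, +3 burnt (F count now 6)
Step 4: +5 fires, +6 burnt (F count now 5)
Step 5: +6 fires, +5 burnt (F count now 6)
Step 6: +4 fires, +6 burnt (F count now 4)
Step 7: +0 fires, +4 burnt (F count now 0)
Fire out after step 7
Initially T: 28, now '.': 35
Total burnt (originally-T cells now '.'): 27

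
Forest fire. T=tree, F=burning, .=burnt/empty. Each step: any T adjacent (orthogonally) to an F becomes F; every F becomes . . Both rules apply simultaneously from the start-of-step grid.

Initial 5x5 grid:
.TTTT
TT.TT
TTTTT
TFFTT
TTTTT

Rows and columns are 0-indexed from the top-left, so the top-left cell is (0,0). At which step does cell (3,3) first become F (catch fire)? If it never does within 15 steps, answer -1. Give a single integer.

Step 1: cell (3,3)='F' (+6 fires, +2 burnt)
  -> target ignites at step 1
Step 2: cell (3,3)='.' (+6 fires, +6 burnt)
Step 3: cell (3,3)='.' (+5 fires, +6 burnt)
Step 4: cell (3,3)='.' (+3 fires, +5 burnt)
Step 5: cell (3,3)='.' (+1 fires, +3 burnt)
Step 6: cell (3,3)='.' (+0 fires, +1 burnt)
  fire out at step 6

1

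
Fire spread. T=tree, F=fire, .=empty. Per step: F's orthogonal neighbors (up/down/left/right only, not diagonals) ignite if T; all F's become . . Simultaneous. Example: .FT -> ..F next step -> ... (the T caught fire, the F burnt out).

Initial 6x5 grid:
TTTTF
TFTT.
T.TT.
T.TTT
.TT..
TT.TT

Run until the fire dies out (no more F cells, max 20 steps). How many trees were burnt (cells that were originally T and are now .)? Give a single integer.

Step 1: +4 fires, +2 burnt (F count now 4)
Step 2: +5 fires, +4 burnt (F count now 5)
Step 3: +3 fires, +5 burnt (F count now 3)
Step 4: +2 fires, +3 burnt (F count now 2)
Step 5: +2 fires, +2 burnt (F count now 2)
Step 6: +1 fires, +2 burnt (F count now 1)
Step 7: +1 fires, +1 burnt (F count now 1)
Step 8: +0 fires, +1 burnt (F count now 0)
Fire out after step 8
Initially T: 20, now '.': 28
Total burnt (originally-T cells now '.'): 18

Answer: 18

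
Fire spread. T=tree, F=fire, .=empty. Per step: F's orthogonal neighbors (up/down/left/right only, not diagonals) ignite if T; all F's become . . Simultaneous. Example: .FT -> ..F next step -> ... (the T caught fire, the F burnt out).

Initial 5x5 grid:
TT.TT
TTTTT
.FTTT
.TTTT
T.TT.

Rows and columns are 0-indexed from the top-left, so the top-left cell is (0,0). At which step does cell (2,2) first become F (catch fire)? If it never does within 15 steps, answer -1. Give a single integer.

Step 1: cell (2,2)='F' (+3 fires, +1 burnt)
  -> target ignites at step 1
Step 2: cell (2,2)='.' (+5 fires, +3 burnt)
Step 3: cell (2,2)='.' (+5 fires, +5 burnt)
Step 4: cell (2,2)='.' (+4 fires, +5 burnt)
Step 5: cell (2,2)='.' (+1 fires, +4 burnt)
Step 6: cell (2,2)='.' (+0 fires, +1 burnt)
  fire out at step 6

1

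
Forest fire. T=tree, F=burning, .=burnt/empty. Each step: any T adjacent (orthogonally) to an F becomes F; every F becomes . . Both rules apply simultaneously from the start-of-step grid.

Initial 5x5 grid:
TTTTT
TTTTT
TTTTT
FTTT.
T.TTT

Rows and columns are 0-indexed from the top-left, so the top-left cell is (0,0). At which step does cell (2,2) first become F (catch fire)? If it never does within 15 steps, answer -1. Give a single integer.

Step 1: cell (2,2)='T' (+3 fires, +1 burnt)
Step 2: cell (2,2)='T' (+3 fires, +3 burnt)
Step 3: cell (2,2)='F' (+5 fires, +3 burnt)
  -> target ignites at step 3
Step 4: cell (2,2)='.' (+4 fires, +5 burnt)
Step 5: cell (2,2)='.' (+4 fires, +4 burnt)
Step 6: cell (2,2)='.' (+2 fires, +4 burnt)
Step 7: cell (2,2)='.' (+1 fires, +2 burnt)
Step 8: cell (2,2)='.' (+0 fires, +1 burnt)
  fire out at step 8

3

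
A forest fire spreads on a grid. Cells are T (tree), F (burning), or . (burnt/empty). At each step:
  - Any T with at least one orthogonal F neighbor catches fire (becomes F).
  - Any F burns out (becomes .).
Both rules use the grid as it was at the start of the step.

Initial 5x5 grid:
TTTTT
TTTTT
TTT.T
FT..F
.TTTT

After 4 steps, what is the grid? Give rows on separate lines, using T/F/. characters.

Step 1: 4 trees catch fire, 2 burn out
  TTTTT
  TTTTT
  FTT.F
  .F...
  .TTTF
Step 2: 5 trees catch fire, 4 burn out
  TTTTT
  FTTTF
  .FT..
  .....
  .FTF.
Step 3: 6 trees catch fire, 5 burn out
  FTTTF
  .FTF.
  ..F..
  .....
  ..F..
Step 4: 3 trees catch fire, 6 burn out
  .FTF.
  ..F..
  .....
  .....
  .....

.FTF.
..F..
.....
.....
.....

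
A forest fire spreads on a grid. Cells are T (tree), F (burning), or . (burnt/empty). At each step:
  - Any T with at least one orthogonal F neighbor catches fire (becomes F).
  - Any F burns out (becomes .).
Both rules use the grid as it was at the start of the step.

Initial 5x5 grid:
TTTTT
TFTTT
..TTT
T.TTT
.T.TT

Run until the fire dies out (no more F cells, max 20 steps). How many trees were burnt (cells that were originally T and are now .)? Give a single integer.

Step 1: +3 fires, +1 burnt (F count now 3)
Step 2: +4 fires, +3 burnt (F count now 4)
Step 3: +4 fires, +4 burnt (F count now 4)
Step 4: +3 fires, +4 burnt (F count now 3)
Step 5: +2 fires, +3 burnt (F count now 2)
Step 6: +1 fires, +2 burnt (F count now 1)
Step 7: +0 fires, +1 burnt (F count now 0)
Fire out after step 7
Initially T: 19, now '.': 23
Total burnt (originally-T cells now '.'): 17

Answer: 17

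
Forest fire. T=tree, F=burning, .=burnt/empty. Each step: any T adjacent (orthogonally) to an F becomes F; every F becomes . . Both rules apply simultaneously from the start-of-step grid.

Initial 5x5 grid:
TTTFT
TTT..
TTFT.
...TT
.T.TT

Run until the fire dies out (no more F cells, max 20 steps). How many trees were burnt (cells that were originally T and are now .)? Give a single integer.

Step 1: +5 fires, +2 burnt (F count now 5)
Step 2: +4 fires, +5 burnt (F count now 4)
Step 3: +4 fires, +4 burnt (F count now 4)
Step 4: +1 fires, +4 burnt (F count now 1)
Step 5: +0 fires, +1 burnt (F count now 0)
Fire out after step 5
Initially T: 15, now '.': 24
Total burnt (originally-T cells now '.'): 14

Answer: 14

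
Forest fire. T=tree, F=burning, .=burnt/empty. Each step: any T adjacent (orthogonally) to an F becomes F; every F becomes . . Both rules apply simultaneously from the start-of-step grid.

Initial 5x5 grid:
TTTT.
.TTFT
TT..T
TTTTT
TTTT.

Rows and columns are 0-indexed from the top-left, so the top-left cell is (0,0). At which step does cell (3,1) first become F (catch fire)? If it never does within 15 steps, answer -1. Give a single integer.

Step 1: cell (3,1)='T' (+3 fires, +1 burnt)
Step 2: cell (3,1)='T' (+3 fires, +3 burnt)
Step 3: cell (3,1)='T' (+3 fires, +3 burnt)
Step 4: cell (3,1)='F' (+4 fires, +3 burnt)
  -> target ignites at step 4
Step 5: cell (3,1)='.' (+4 fires, +4 burnt)
Step 6: cell (3,1)='.' (+2 fires, +4 burnt)
Step 7: cell (3,1)='.' (+0 fires, +2 burnt)
  fire out at step 7

4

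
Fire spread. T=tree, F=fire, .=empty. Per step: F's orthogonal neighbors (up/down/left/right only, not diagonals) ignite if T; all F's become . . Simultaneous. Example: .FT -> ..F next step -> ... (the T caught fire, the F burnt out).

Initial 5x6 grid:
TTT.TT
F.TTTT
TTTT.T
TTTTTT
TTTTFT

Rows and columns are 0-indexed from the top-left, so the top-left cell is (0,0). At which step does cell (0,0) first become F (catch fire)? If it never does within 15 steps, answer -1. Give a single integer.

Step 1: cell (0,0)='F' (+5 fires, +2 burnt)
  -> target ignites at step 1
Step 2: cell (0,0)='.' (+6 fires, +5 burnt)
Step 3: cell (0,0)='.' (+8 fires, +6 burnt)
Step 4: cell (0,0)='.' (+3 fires, +8 burnt)
Step 5: cell (0,0)='.' (+2 fires, +3 burnt)
Step 6: cell (0,0)='.' (+1 fires, +2 burnt)
Step 7: cell (0,0)='.' (+0 fires, +1 burnt)
  fire out at step 7

1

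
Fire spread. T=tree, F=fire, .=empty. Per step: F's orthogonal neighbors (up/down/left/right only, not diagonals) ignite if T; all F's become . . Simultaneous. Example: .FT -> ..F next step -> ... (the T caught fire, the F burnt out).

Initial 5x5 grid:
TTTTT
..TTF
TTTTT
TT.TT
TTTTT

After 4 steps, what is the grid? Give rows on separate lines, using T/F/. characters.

Step 1: 3 trees catch fire, 1 burn out
  TTTTF
  ..TF.
  TTTTF
  TT.TT
  TTTTT
Step 2: 4 trees catch fire, 3 burn out
  TTTF.
  ..F..
  TTTF.
  TT.TF
  TTTTT
Step 3: 4 trees catch fire, 4 burn out
  TTF..
  .....
  TTF..
  TT.F.
  TTTTF
Step 4: 3 trees catch fire, 4 burn out
  TF...
  .....
  TF...
  TT...
  TTTF.

TF...
.....
TF...
TT...
TTTF.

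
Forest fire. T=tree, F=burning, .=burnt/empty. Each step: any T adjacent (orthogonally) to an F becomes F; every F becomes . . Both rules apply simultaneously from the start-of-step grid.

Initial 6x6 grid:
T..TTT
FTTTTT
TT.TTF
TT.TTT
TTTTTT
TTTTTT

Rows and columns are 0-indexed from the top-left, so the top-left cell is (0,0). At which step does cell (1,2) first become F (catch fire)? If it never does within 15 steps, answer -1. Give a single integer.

Step 1: cell (1,2)='T' (+6 fires, +2 burnt)
Step 2: cell (1,2)='F' (+8 fires, +6 burnt)
  -> target ignites at step 2
Step 3: cell (1,2)='.' (+7 fires, +8 burnt)
Step 4: cell (1,2)='.' (+5 fires, +7 burnt)
Step 5: cell (1,2)='.' (+3 fires, +5 burnt)
Step 6: cell (1,2)='.' (+1 fires, +3 burnt)
Step 7: cell (1,2)='.' (+0 fires, +1 burnt)
  fire out at step 7

2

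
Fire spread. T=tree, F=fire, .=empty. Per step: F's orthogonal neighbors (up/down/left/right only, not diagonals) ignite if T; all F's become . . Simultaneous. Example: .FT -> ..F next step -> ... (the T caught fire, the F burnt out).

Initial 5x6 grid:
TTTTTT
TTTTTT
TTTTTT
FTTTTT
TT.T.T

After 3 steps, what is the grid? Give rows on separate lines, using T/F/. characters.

Step 1: 3 trees catch fire, 1 burn out
  TTTTTT
  TTTTTT
  FTTTTT
  .FTTTT
  FT.T.T
Step 2: 4 trees catch fire, 3 burn out
  TTTTTT
  FTTTTT
  .FTTTT
  ..FTTT
  .F.T.T
Step 3: 4 trees catch fire, 4 burn out
  FTTTTT
  .FTTTT
  ..FTTT
  ...FTT
  ...T.T

FTTTTT
.FTTTT
..FTTT
...FTT
...T.T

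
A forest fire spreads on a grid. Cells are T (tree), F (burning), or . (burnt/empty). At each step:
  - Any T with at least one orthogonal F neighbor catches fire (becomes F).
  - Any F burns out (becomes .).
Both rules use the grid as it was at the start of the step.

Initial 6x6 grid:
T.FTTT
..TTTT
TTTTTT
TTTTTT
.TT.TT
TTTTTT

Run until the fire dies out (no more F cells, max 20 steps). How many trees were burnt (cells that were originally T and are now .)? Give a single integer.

Answer: 29

Derivation:
Step 1: +2 fires, +1 burnt (F count now 2)
Step 2: +3 fires, +2 burnt (F count now 3)
Step 3: +5 fires, +3 burnt (F count now 5)
Step 4: +6 fires, +5 burnt (F count now 6)
Step 5: +5 fires, +6 burnt (F count now 5)
Step 6: +4 fires, +5 burnt (F count now 4)
Step 7: +3 fires, +4 burnt (F count now 3)
Step 8: +1 fires, +3 burnt (F count now 1)
Step 9: +0 fires, +1 burnt (F count now 0)
Fire out after step 9
Initially T: 30, now '.': 35
Total burnt (originally-T cells now '.'): 29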